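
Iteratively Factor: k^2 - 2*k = (k)*(k - 2)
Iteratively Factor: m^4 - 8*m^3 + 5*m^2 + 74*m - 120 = (m - 2)*(m^3 - 6*m^2 - 7*m + 60) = (m - 4)*(m - 2)*(m^2 - 2*m - 15) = (m - 4)*(m - 2)*(m + 3)*(m - 5)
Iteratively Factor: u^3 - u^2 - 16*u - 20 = (u - 5)*(u^2 + 4*u + 4) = (u - 5)*(u + 2)*(u + 2)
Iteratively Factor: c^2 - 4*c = (c - 4)*(c)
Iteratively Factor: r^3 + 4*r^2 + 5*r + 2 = (r + 2)*(r^2 + 2*r + 1) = (r + 1)*(r + 2)*(r + 1)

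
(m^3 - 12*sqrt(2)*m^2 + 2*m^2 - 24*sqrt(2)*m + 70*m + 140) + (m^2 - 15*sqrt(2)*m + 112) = m^3 - 12*sqrt(2)*m^2 + 3*m^2 - 39*sqrt(2)*m + 70*m + 252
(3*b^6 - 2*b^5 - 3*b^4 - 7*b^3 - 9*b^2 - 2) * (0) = 0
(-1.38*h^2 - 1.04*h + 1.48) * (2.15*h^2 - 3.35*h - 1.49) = -2.967*h^4 + 2.387*h^3 + 8.7222*h^2 - 3.4084*h - 2.2052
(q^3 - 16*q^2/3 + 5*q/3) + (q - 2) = q^3 - 16*q^2/3 + 8*q/3 - 2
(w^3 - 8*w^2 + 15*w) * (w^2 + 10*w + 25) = w^5 + 2*w^4 - 40*w^3 - 50*w^2 + 375*w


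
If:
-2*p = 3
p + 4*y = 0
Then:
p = -3/2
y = 3/8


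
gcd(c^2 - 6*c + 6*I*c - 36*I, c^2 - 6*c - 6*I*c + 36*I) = c - 6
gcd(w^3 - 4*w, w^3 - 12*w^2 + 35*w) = w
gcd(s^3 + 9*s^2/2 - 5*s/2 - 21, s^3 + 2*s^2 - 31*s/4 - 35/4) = s + 7/2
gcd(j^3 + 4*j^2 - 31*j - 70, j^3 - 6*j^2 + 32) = j + 2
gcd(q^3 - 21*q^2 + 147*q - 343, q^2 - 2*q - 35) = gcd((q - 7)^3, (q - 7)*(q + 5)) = q - 7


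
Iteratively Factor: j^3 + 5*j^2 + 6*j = (j + 3)*(j^2 + 2*j) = j*(j + 3)*(j + 2)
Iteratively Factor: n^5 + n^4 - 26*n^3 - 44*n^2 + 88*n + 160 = (n + 4)*(n^4 - 3*n^3 - 14*n^2 + 12*n + 40) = (n - 5)*(n + 4)*(n^3 + 2*n^2 - 4*n - 8) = (n - 5)*(n - 2)*(n + 4)*(n^2 + 4*n + 4) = (n - 5)*(n - 2)*(n + 2)*(n + 4)*(n + 2)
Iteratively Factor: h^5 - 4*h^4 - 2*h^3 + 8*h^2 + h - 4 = (h - 4)*(h^4 - 2*h^2 + 1) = (h - 4)*(h - 1)*(h^3 + h^2 - h - 1) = (h - 4)*(h - 1)*(h + 1)*(h^2 - 1) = (h - 4)*(h - 1)*(h + 1)^2*(h - 1)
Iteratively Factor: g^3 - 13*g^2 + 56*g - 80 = (g - 4)*(g^2 - 9*g + 20) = (g - 4)^2*(g - 5)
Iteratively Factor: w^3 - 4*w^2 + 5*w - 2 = (w - 2)*(w^2 - 2*w + 1) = (w - 2)*(w - 1)*(w - 1)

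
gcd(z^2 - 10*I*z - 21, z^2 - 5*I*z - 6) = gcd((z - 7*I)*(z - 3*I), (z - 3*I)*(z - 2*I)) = z - 3*I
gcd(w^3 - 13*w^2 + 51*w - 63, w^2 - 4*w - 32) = 1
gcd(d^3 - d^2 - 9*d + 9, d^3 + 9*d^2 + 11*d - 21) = d^2 + 2*d - 3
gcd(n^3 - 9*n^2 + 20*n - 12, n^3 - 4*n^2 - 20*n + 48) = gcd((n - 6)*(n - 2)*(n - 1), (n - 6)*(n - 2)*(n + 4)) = n^2 - 8*n + 12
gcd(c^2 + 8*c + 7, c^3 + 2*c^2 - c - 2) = c + 1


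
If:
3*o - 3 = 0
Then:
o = 1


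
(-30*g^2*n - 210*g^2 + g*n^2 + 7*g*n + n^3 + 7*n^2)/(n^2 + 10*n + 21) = (-30*g^2 + g*n + n^2)/(n + 3)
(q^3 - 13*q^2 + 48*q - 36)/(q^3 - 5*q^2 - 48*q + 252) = (q - 1)/(q + 7)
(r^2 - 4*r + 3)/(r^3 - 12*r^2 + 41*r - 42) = (r - 1)/(r^2 - 9*r + 14)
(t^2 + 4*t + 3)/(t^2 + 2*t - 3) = (t + 1)/(t - 1)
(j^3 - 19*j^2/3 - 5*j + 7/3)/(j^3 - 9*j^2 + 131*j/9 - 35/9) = 3*(j + 1)/(3*j - 5)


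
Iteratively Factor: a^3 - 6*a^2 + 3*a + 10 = (a + 1)*(a^2 - 7*a + 10) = (a - 5)*(a + 1)*(a - 2)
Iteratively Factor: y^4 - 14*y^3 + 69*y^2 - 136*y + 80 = (y - 1)*(y^3 - 13*y^2 + 56*y - 80) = (y - 4)*(y - 1)*(y^2 - 9*y + 20) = (y - 5)*(y - 4)*(y - 1)*(y - 4)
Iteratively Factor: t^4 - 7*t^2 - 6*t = (t)*(t^3 - 7*t - 6) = t*(t - 3)*(t^2 + 3*t + 2) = t*(t - 3)*(t + 2)*(t + 1)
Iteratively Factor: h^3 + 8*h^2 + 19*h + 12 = (h + 3)*(h^2 + 5*h + 4) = (h + 1)*(h + 3)*(h + 4)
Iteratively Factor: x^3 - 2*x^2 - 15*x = (x)*(x^2 - 2*x - 15) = x*(x + 3)*(x - 5)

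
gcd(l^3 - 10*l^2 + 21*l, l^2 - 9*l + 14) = l - 7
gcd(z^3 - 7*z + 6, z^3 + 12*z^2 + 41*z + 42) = z + 3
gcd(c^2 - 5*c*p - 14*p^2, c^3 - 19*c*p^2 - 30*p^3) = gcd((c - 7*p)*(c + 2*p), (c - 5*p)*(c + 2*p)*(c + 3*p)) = c + 2*p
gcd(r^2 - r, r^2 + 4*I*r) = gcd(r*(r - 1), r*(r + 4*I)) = r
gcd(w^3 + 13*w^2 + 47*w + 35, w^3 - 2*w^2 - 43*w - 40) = w^2 + 6*w + 5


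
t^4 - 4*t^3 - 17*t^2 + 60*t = t*(t - 5)*(t - 3)*(t + 4)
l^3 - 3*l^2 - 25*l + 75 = (l - 5)*(l - 3)*(l + 5)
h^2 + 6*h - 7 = (h - 1)*(h + 7)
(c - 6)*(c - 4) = c^2 - 10*c + 24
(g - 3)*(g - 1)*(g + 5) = g^3 + g^2 - 17*g + 15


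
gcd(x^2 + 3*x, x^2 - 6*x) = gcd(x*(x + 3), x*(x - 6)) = x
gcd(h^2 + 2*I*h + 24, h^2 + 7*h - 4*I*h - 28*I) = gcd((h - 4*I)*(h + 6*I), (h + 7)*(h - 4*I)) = h - 4*I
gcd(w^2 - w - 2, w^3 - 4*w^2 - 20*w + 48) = w - 2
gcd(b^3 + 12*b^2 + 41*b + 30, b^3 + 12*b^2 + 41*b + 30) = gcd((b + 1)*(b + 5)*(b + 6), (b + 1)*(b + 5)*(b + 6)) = b^3 + 12*b^2 + 41*b + 30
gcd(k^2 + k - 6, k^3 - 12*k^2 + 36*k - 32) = k - 2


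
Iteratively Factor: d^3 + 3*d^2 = (d)*(d^2 + 3*d) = d^2*(d + 3)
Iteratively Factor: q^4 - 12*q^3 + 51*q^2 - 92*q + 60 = (q - 2)*(q^3 - 10*q^2 + 31*q - 30) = (q - 5)*(q - 2)*(q^2 - 5*q + 6) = (q - 5)*(q - 2)^2*(q - 3)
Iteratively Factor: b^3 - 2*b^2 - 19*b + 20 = (b - 1)*(b^2 - b - 20) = (b - 5)*(b - 1)*(b + 4)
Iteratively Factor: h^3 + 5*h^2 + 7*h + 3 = (h + 1)*(h^2 + 4*h + 3) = (h + 1)^2*(h + 3)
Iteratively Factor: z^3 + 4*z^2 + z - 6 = (z + 2)*(z^2 + 2*z - 3) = (z + 2)*(z + 3)*(z - 1)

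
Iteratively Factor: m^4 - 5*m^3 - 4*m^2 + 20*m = (m - 2)*(m^3 - 3*m^2 - 10*m) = (m - 2)*(m + 2)*(m^2 - 5*m) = (m - 5)*(m - 2)*(m + 2)*(m)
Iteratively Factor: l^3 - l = (l + 1)*(l^2 - l) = (l - 1)*(l + 1)*(l)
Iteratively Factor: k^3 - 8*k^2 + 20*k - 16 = (k - 2)*(k^2 - 6*k + 8) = (k - 4)*(k - 2)*(k - 2)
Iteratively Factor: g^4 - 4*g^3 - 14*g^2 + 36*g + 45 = (g + 3)*(g^3 - 7*g^2 + 7*g + 15) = (g + 1)*(g + 3)*(g^2 - 8*g + 15) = (g - 5)*(g + 1)*(g + 3)*(g - 3)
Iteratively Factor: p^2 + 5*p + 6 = (p + 3)*(p + 2)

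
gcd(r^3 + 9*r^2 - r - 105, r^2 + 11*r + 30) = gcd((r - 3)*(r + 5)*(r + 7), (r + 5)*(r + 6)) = r + 5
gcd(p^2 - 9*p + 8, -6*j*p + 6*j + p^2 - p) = p - 1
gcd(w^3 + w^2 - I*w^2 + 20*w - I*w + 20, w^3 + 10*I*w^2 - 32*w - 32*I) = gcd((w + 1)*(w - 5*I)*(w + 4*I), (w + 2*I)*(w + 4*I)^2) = w + 4*I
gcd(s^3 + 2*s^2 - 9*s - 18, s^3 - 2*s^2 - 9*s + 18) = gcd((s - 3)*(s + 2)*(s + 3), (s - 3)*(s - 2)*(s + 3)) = s^2 - 9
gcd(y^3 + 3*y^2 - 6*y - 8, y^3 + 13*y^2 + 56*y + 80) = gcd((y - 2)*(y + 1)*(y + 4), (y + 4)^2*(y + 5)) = y + 4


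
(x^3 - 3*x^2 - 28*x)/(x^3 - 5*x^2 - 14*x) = (x + 4)/(x + 2)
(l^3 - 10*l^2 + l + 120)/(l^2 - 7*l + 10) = (l^2 - 5*l - 24)/(l - 2)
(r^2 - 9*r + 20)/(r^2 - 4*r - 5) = (r - 4)/(r + 1)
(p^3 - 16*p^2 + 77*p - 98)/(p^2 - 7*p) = p - 9 + 14/p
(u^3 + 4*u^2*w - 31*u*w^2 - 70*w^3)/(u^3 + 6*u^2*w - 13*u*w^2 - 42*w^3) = (u - 5*w)/(u - 3*w)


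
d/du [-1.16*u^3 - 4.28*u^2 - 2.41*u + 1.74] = -3.48*u^2 - 8.56*u - 2.41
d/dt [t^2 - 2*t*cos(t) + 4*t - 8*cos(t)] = 2*t*sin(t) + 2*t + 8*sin(t) - 2*cos(t) + 4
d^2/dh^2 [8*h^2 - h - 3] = 16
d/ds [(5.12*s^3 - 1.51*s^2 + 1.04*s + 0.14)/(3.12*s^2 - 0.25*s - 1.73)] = (15.9744*s^4 - 2.56*s^3 - 29.4401*s^2 + 4.351*s - 1.7642)/(9.7344*s^4 - 1.56*s^3 - 10.7327*s^2 + 0.865*s + 2.9929)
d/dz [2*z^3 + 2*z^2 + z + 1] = 6*z^2 + 4*z + 1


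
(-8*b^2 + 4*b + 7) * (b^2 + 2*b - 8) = -8*b^4 - 12*b^3 + 79*b^2 - 18*b - 56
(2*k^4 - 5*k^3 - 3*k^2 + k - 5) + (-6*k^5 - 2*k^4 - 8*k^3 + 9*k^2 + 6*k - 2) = -6*k^5 - 13*k^3 + 6*k^2 + 7*k - 7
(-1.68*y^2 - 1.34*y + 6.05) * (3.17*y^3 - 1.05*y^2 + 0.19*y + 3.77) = -5.3256*y^5 - 2.4838*y^4 + 20.2663*y^3 - 12.9407*y^2 - 3.9023*y + 22.8085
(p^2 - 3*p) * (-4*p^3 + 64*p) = -4*p^5 + 12*p^4 + 64*p^3 - 192*p^2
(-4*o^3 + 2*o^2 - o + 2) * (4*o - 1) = -16*o^4 + 12*o^3 - 6*o^2 + 9*o - 2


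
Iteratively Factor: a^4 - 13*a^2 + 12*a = (a)*(a^3 - 13*a + 12) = a*(a - 1)*(a^2 + a - 12) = a*(a - 3)*(a - 1)*(a + 4)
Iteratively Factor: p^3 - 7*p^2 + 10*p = (p - 5)*(p^2 - 2*p) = (p - 5)*(p - 2)*(p)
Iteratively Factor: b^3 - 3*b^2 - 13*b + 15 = (b + 3)*(b^2 - 6*b + 5) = (b - 1)*(b + 3)*(b - 5)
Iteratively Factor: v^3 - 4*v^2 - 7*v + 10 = (v - 5)*(v^2 + v - 2) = (v - 5)*(v + 2)*(v - 1)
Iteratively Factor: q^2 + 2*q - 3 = (q - 1)*(q + 3)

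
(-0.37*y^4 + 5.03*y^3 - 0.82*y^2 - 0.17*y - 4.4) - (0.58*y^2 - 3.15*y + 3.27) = -0.37*y^4 + 5.03*y^3 - 1.4*y^2 + 2.98*y - 7.67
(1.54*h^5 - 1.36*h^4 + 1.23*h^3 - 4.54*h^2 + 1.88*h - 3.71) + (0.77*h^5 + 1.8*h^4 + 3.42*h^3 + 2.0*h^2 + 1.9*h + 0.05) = 2.31*h^5 + 0.44*h^4 + 4.65*h^3 - 2.54*h^2 + 3.78*h - 3.66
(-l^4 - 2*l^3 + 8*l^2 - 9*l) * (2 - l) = l^5 - 12*l^3 + 25*l^2 - 18*l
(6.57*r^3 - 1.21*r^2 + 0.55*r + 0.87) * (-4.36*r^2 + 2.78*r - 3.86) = -28.6452*r^5 + 23.5402*r^4 - 31.122*r^3 + 2.4064*r^2 + 0.295599999999999*r - 3.3582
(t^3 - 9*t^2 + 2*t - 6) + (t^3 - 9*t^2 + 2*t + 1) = 2*t^3 - 18*t^2 + 4*t - 5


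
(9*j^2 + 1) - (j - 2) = 9*j^2 - j + 3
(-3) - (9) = -12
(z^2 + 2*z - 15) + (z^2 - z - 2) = 2*z^2 + z - 17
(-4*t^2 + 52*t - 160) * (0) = 0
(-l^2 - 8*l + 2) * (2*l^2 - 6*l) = -2*l^4 - 10*l^3 + 52*l^2 - 12*l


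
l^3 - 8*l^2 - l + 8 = (l - 8)*(l - 1)*(l + 1)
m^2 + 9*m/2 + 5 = (m + 2)*(m + 5/2)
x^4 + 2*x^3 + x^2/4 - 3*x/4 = x*(x - 1/2)*(x + 1)*(x + 3/2)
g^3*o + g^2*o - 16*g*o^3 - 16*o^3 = (g - 4*o)*(g + 4*o)*(g*o + o)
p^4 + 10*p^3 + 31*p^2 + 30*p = p*(p + 2)*(p + 3)*(p + 5)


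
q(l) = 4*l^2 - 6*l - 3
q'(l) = 8*l - 6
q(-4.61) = 109.67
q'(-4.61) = -42.88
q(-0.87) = 5.25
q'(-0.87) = -12.96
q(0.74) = -5.25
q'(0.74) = -0.08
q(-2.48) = 36.48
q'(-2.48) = -25.84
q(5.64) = 90.40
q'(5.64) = 39.12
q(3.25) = 19.75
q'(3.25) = 20.00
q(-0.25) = -1.25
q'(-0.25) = -8.00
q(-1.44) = 13.93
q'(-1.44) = -17.52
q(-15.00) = 987.00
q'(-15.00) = -126.00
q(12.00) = 501.00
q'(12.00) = 90.00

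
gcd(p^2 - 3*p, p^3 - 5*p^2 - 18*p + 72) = p - 3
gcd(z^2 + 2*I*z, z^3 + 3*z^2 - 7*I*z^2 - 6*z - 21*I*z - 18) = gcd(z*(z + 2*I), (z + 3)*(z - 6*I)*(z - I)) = 1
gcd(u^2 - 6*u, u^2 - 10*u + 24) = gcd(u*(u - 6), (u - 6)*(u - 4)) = u - 6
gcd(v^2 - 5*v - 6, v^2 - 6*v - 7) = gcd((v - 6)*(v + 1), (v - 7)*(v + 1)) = v + 1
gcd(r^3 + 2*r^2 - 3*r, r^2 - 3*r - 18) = r + 3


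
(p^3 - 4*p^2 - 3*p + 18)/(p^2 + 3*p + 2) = (p^2 - 6*p + 9)/(p + 1)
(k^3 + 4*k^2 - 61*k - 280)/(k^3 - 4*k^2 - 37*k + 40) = (k + 7)/(k - 1)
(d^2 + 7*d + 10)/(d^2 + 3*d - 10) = (d + 2)/(d - 2)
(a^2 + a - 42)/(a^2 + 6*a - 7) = (a - 6)/(a - 1)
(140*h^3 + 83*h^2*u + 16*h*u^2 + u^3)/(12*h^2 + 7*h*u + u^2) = (35*h^2 + 12*h*u + u^2)/(3*h + u)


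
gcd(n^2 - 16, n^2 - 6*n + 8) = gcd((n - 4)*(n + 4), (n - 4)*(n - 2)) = n - 4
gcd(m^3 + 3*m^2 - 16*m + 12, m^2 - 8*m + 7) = m - 1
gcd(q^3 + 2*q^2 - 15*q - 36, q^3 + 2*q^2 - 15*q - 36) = q^3 + 2*q^2 - 15*q - 36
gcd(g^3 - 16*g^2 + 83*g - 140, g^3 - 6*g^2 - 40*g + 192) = g - 4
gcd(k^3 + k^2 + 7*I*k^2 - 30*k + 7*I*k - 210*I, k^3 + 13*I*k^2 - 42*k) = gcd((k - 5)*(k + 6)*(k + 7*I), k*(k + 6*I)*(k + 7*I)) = k + 7*I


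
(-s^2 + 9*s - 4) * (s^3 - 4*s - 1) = -s^5 + 9*s^4 - 35*s^2 + 7*s + 4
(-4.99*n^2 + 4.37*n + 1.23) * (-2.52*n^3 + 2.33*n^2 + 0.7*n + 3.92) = 12.5748*n^5 - 22.6391*n^4 + 3.5895*n^3 - 13.6359*n^2 + 17.9914*n + 4.8216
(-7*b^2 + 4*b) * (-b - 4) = 7*b^3 + 24*b^2 - 16*b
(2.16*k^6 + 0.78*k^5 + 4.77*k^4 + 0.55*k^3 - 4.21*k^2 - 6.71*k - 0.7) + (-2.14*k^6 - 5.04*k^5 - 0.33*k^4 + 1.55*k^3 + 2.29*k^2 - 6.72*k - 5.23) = 0.02*k^6 - 4.26*k^5 + 4.44*k^4 + 2.1*k^3 - 1.92*k^2 - 13.43*k - 5.93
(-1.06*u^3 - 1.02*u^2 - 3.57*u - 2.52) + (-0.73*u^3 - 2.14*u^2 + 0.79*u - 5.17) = -1.79*u^3 - 3.16*u^2 - 2.78*u - 7.69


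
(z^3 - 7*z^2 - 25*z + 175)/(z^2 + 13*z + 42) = (z^3 - 7*z^2 - 25*z + 175)/(z^2 + 13*z + 42)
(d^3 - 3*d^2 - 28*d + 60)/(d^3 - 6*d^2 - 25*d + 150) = (d - 2)/(d - 5)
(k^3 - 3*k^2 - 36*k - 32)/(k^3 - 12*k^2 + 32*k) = (k^2 + 5*k + 4)/(k*(k - 4))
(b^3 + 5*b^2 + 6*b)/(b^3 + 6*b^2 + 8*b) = (b + 3)/(b + 4)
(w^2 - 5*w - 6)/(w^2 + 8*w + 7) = (w - 6)/(w + 7)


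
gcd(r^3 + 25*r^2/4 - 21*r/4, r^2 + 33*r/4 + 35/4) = r + 7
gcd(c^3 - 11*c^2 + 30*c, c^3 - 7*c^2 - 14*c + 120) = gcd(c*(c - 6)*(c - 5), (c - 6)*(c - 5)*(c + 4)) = c^2 - 11*c + 30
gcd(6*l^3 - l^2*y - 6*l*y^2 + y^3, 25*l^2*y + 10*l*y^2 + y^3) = 1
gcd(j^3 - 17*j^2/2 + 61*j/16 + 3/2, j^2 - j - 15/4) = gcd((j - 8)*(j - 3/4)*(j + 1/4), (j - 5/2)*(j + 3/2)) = 1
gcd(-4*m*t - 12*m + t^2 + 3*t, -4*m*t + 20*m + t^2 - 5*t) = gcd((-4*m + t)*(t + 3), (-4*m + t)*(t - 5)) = -4*m + t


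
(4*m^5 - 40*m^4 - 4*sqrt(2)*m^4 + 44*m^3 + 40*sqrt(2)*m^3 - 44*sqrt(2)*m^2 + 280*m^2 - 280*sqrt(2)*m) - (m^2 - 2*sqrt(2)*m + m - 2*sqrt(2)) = 4*m^5 - 40*m^4 - 4*sqrt(2)*m^4 + 44*m^3 + 40*sqrt(2)*m^3 - 44*sqrt(2)*m^2 + 279*m^2 - 278*sqrt(2)*m - m + 2*sqrt(2)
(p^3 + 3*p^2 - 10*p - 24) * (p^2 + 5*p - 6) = p^5 + 8*p^4 - p^3 - 92*p^2 - 60*p + 144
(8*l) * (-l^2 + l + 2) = -8*l^3 + 8*l^2 + 16*l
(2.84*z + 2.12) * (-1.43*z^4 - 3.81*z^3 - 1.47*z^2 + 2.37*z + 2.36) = -4.0612*z^5 - 13.852*z^4 - 12.252*z^3 + 3.6144*z^2 + 11.7268*z + 5.0032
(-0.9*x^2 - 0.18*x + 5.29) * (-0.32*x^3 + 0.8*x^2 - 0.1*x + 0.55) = 0.288*x^5 - 0.6624*x^4 - 1.7468*x^3 + 3.755*x^2 - 0.628*x + 2.9095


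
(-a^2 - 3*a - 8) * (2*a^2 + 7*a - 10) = -2*a^4 - 13*a^3 - 27*a^2 - 26*a + 80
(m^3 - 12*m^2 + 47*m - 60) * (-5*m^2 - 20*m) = -5*m^5 + 40*m^4 + 5*m^3 - 640*m^2 + 1200*m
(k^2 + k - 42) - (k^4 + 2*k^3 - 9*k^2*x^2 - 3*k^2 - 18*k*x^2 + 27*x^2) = -k^4 - 2*k^3 + 9*k^2*x^2 + 4*k^2 + 18*k*x^2 + k - 27*x^2 - 42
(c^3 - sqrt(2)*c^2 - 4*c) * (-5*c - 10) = -5*c^4 - 10*c^3 + 5*sqrt(2)*c^3 + 10*sqrt(2)*c^2 + 20*c^2 + 40*c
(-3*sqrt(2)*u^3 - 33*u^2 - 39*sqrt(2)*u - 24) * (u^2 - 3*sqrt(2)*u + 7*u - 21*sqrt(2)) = -3*sqrt(2)*u^5 - 21*sqrt(2)*u^4 - 15*u^4 - 105*u^3 + 60*sqrt(2)*u^3 + 210*u^2 + 420*sqrt(2)*u^2 + 72*sqrt(2)*u + 1470*u + 504*sqrt(2)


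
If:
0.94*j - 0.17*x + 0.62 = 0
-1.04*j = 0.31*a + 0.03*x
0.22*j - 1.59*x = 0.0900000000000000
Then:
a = 2.32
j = -0.69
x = -0.15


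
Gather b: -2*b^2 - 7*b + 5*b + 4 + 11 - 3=-2*b^2 - 2*b + 12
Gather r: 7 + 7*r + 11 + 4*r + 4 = 11*r + 22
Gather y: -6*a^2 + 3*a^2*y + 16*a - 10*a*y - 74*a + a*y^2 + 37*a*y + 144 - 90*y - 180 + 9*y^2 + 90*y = -6*a^2 - 58*a + y^2*(a + 9) + y*(3*a^2 + 27*a) - 36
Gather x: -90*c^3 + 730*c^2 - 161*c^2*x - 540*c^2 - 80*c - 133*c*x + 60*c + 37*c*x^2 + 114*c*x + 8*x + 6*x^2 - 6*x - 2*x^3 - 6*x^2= -90*c^3 + 190*c^2 + 37*c*x^2 - 20*c - 2*x^3 + x*(-161*c^2 - 19*c + 2)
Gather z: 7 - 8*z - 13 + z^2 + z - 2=z^2 - 7*z - 8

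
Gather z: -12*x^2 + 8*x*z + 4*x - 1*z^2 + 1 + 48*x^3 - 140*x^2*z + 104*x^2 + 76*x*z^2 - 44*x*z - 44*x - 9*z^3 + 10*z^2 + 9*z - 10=48*x^3 + 92*x^2 - 40*x - 9*z^3 + z^2*(76*x + 9) + z*(-140*x^2 - 36*x + 9) - 9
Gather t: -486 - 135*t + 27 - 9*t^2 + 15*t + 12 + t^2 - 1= -8*t^2 - 120*t - 448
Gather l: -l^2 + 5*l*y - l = -l^2 + l*(5*y - 1)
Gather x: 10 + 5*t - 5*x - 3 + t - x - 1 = 6*t - 6*x + 6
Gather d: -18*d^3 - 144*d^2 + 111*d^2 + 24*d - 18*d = -18*d^3 - 33*d^2 + 6*d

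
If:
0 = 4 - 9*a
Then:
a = 4/9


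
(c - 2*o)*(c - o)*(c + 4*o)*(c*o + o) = c^4*o + c^3*o^2 + c^3*o - 10*c^2*o^3 + c^2*o^2 + 8*c*o^4 - 10*c*o^3 + 8*o^4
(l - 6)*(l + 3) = l^2 - 3*l - 18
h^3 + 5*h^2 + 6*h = h*(h + 2)*(h + 3)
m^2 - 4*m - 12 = (m - 6)*(m + 2)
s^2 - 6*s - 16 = (s - 8)*(s + 2)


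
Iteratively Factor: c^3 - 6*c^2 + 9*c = (c - 3)*(c^2 - 3*c) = c*(c - 3)*(c - 3)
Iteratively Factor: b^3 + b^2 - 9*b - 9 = (b - 3)*(b^2 + 4*b + 3) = (b - 3)*(b + 3)*(b + 1)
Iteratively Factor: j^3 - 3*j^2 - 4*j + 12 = (j + 2)*(j^2 - 5*j + 6) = (j - 2)*(j + 2)*(j - 3)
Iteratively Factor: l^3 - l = (l + 1)*(l^2 - l) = (l - 1)*(l + 1)*(l)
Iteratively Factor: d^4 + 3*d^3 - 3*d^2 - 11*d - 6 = (d + 3)*(d^3 - 3*d - 2) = (d + 1)*(d + 3)*(d^2 - d - 2) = (d - 2)*(d + 1)*(d + 3)*(d + 1)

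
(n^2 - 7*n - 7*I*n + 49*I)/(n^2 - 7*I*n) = (n - 7)/n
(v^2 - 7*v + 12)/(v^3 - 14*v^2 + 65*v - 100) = (v - 3)/(v^2 - 10*v + 25)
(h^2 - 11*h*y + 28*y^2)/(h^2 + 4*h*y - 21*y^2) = (h^2 - 11*h*y + 28*y^2)/(h^2 + 4*h*y - 21*y^2)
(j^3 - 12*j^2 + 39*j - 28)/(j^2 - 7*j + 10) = (j^3 - 12*j^2 + 39*j - 28)/(j^2 - 7*j + 10)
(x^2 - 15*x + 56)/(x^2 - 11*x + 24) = (x - 7)/(x - 3)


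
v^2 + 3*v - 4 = (v - 1)*(v + 4)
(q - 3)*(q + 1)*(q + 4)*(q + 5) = q^4 + 7*q^3 - q^2 - 67*q - 60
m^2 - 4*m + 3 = (m - 3)*(m - 1)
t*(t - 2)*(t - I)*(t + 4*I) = t^4 - 2*t^3 + 3*I*t^3 + 4*t^2 - 6*I*t^2 - 8*t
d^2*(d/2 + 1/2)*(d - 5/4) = d^4/2 - d^3/8 - 5*d^2/8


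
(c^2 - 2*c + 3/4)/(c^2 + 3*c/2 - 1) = (c - 3/2)/(c + 2)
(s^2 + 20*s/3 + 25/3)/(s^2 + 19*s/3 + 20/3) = (3*s + 5)/(3*s + 4)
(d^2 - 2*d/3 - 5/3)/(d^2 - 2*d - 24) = (-3*d^2 + 2*d + 5)/(3*(-d^2 + 2*d + 24))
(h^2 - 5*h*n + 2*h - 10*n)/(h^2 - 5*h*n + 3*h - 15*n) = (h + 2)/(h + 3)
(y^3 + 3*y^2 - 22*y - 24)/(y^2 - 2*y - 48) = (y^2 - 3*y - 4)/(y - 8)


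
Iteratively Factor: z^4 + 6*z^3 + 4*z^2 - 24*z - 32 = (z - 2)*(z^3 + 8*z^2 + 20*z + 16) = (z - 2)*(z + 2)*(z^2 + 6*z + 8) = (z - 2)*(z + 2)*(z + 4)*(z + 2)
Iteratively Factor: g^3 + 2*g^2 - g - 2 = (g + 2)*(g^2 - 1) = (g - 1)*(g + 2)*(g + 1)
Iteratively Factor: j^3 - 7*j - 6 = (j + 1)*(j^2 - j - 6) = (j - 3)*(j + 1)*(j + 2)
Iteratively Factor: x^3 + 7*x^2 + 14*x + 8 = (x + 2)*(x^2 + 5*x + 4) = (x + 2)*(x + 4)*(x + 1)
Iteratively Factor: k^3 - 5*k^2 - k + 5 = (k - 5)*(k^2 - 1) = (k - 5)*(k - 1)*(k + 1)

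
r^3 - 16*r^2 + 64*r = r*(r - 8)^2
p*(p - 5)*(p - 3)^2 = p^4 - 11*p^3 + 39*p^2 - 45*p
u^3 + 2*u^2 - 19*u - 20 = (u - 4)*(u + 1)*(u + 5)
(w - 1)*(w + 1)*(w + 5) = w^3 + 5*w^2 - w - 5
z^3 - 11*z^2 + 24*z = z*(z - 8)*(z - 3)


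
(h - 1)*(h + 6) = h^2 + 5*h - 6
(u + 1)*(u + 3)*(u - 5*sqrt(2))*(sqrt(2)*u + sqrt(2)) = sqrt(2)*u^4 - 10*u^3 + 5*sqrt(2)*u^3 - 50*u^2 + 7*sqrt(2)*u^2 - 70*u + 3*sqrt(2)*u - 30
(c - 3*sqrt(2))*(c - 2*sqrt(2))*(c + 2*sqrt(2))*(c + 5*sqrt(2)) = c^4 + 2*sqrt(2)*c^3 - 38*c^2 - 16*sqrt(2)*c + 240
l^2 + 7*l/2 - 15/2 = (l - 3/2)*(l + 5)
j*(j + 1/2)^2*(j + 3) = j^4 + 4*j^3 + 13*j^2/4 + 3*j/4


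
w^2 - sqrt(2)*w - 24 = (w - 4*sqrt(2))*(w + 3*sqrt(2))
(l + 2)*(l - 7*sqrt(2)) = l^2 - 7*sqrt(2)*l + 2*l - 14*sqrt(2)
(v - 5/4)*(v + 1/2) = v^2 - 3*v/4 - 5/8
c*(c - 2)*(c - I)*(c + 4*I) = c^4 - 2*c^3 + 3*I*c^3 + 4*c^2 - 6*I*c^2 - 8*c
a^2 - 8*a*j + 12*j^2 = (a - 6*j)*(a - 2*j)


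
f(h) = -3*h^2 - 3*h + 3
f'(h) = -6*h - 3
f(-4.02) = -33.42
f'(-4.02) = 21.12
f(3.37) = -41.18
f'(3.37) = -23.22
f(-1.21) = 2.24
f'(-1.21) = 4.26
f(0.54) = 0.51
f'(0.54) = -6.24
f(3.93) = -55.12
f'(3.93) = -26.58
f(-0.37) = 3.70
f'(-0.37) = -0.78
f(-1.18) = 2.36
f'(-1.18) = 4.08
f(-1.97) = -2.73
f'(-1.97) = 8.82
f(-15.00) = -627.00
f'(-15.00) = 87.00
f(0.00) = 3.00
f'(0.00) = -3.00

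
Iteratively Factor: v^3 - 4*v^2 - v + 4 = (v + 1)*(v^2 - 5*v + 4) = (v - 4)*(v + 1)*(v - 1)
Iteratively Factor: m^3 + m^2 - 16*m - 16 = (m + 1)*(m^2 - 16) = (m + 1)*(m + 4)*(m - 4)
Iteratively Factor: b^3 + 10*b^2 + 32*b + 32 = (b + 4)*(b^2 + 6*b + 8) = (b + 4)^2*(b + 2)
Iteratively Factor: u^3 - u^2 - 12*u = (u)*(u^2 - u - 12) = u*(u + 3)*(u - 4)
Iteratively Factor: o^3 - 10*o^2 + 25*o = (o)*(o^2 - 10*o + 25) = o*(o - 5)*(o - 5)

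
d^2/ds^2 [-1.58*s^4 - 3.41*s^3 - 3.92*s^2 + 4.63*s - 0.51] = -18.96*s^2 - 20.46*s - 7.84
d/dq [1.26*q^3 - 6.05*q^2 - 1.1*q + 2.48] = 3.78*q^2 - 12.1*q - 1.1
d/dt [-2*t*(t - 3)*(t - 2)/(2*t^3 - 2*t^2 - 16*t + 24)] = 2*(-2*t^2 + 6*t - 9)/(t^4 + 2*t^3 - 11*t^2 - 12*t + 36)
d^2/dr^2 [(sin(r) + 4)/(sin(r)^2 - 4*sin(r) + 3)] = (-sin(r)^4 - 21*sin(r)^3 + 47*sin(r)^2 + 43*sin(r) - 128)/((sin(r) - 3)^3*(sin(r) - 1)^2)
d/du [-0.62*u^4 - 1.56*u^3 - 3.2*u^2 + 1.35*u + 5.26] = -2.48*u^3 - 4.68*u^2 - 6.4*u + 1.35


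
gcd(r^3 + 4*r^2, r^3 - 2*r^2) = r^2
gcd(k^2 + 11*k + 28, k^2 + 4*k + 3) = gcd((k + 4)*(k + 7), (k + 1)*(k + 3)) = 1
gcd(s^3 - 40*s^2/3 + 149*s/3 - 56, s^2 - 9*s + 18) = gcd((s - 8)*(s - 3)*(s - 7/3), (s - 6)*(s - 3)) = s - 3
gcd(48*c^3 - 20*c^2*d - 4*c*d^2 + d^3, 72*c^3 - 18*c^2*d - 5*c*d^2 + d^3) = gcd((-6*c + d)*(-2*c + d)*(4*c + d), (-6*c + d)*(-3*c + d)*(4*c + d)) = 24*c^2 + 2*c*d - d^2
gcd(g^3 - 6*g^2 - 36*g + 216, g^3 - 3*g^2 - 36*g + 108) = g^2 - 36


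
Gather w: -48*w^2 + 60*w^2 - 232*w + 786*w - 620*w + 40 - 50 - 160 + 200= 12*w^2 - 66*w + 30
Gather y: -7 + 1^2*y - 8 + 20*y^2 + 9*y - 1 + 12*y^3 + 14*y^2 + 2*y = 12*y^3 + 34*y^2 + 12*y - 16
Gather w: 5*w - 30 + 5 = 5*w - 25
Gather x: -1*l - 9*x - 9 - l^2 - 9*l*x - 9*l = -l^2 - 10*l + x*(-9*l - 9) - 9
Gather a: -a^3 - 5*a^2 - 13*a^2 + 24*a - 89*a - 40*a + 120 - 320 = -a^3 - 18*a^2 - 105*a - 200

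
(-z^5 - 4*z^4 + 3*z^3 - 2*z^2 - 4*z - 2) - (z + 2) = -z^5 - 4*z^4 + 3*z^3 - 2*z^2 - 5*z - 4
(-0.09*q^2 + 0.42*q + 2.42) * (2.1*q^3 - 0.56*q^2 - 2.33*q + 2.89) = -0.189*q^5 + 0.9324*q^4 + 5.0565*q^3 - 2.5939*q^2 - 4.4248*q + 6.9938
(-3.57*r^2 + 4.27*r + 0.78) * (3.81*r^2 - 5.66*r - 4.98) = -13.6017*r^4 + 36.4749*r^3 - 3.4178*r^2 - 25.6794*r - 3.8844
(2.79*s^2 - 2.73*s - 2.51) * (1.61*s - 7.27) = 4.4919*s^3 - 24.6786*s^2 + 15.806*s + 18.2477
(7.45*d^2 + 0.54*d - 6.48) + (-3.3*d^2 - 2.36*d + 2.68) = 4.15*d^2 - 1.82*d - 3.8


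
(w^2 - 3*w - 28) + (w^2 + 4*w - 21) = 2*w^2 + w - 49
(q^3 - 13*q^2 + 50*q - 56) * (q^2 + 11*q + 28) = q^5 - 2*q^4 - 65*q^3 + 130*q^2 + 784*q - 1568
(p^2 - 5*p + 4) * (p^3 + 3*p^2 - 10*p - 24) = p^5 - 2*p^4 - 21*p^3 + 38*p^2 + 80*p - 96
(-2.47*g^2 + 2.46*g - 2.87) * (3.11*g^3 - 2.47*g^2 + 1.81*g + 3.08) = -7.6817*g^5 + 13.7515*g^4 - 19.4726*g^3 + 3.9339*g^2 + 2.3821*g - 8.8396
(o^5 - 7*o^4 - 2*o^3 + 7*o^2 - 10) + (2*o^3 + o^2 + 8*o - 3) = o^5 - 7*o^4 + 8*o^2 + 8*o - 13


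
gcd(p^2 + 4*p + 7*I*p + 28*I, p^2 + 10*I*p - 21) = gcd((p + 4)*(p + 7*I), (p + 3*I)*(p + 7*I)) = p + 7*I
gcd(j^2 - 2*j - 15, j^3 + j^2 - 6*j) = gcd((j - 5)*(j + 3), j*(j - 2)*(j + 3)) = j + 3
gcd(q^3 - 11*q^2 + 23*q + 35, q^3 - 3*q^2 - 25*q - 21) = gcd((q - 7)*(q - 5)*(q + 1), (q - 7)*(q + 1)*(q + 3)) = q^2 - 6*q - 7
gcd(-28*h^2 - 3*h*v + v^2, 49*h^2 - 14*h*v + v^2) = -7*h + v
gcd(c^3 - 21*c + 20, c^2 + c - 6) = 1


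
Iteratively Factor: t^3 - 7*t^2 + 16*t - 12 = (t - 2)*(t^2 - 5*t + 6) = (t - 3)*(t - 2)*(t - 2)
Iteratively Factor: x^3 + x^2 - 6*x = (x)*(x^2 + x - 6) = x*(x + 3)*(x - 2)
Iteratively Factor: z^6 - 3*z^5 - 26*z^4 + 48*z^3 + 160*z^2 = (z)*(z^5 - 3*z^4 - 26*z^3 + 48*z^2 + 160*z) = z*(z - 5)*(z^4 + 2*z^3 - 16*z^2 - 32*z) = z*(z - 5)*(z + 4)*(z^3 - 2*z^2 - 8*z) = z*(z - 5)*(z - 4)*(z + 4)*(z^2 + 2*z) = z*(z - 5)*(z - 4)*(z + 2)*(z + 4)*(z)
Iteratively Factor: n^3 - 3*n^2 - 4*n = (n + 1)*(n^2 - 4*n) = n*(n + 1)*(n - 4)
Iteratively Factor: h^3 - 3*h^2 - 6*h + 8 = (h - 1)*(h^2 - 2*h - 8) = (h - 1)*(h + 2)*(h - 4)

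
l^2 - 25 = (l - 5)*(l + 5)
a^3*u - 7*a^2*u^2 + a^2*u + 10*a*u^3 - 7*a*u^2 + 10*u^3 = (a - 5*u)*(a - 2*u)*(a*u + u)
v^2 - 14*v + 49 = (v - 7)^2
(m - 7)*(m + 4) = m^2 - 3*m - 28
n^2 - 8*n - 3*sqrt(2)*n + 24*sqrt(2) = (n - 8)*(n - 3*sqrt(2))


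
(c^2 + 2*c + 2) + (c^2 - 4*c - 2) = 2*c^2 - 2*c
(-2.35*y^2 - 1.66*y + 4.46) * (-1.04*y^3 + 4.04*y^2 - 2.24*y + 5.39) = 2.444*y^5 - 7.7676*y^4 - 6.0808*y^3 + 9.0703*y^2 - 18.9378*y + 24.0394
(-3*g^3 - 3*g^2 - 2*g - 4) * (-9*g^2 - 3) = 27*g^5 + 27*g^4 + 27*g^3 + 45*g^2 + 6*g + 12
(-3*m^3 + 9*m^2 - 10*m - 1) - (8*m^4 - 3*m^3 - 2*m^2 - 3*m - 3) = -8*m^4 + 11*m^2 - 7*m + 2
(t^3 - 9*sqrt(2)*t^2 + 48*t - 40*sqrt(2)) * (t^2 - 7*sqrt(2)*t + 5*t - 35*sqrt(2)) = t^5 - 16*sqrt(2)*t^4 + 5*t^4 - 80*sqrt(2)*t^3 + 174*t^3 - 376*sqrt(2)*t^2 + 870*t^2 - 1880*sqrt(2)*t + 560*t + 2800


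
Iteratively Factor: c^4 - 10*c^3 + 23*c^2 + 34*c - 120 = (c - 5)*(c^3 - 5*c^2 - 2*c + 24) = (c - 5)*(c - 3)*(c^2 - 2*c - 8) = (c - 5)*(c - 3)*(c + 2)*(c - 4)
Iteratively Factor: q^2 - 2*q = (q)*(q - 2)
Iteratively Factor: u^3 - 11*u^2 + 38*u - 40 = (u - 5)*(u^2 - 6*u + 8) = (u - 5)*(u - 2)*(u - 4)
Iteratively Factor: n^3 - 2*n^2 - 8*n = (n)*(n^2 - 2*n - 8) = n*(n - 4)*(n + 2)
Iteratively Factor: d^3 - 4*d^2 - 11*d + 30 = (d - 2)*(d^2 - 2*d - 15) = (d - 5)*(d - 2)*(d + 3)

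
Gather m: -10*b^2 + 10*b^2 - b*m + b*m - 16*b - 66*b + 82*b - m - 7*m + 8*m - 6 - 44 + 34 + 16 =0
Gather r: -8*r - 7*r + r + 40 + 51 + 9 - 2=98 - 14*r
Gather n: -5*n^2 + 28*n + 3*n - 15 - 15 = -5*n^2 + 31*n - 30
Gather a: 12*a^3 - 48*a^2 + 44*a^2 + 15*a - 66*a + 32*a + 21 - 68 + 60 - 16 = 12*a^3 - 4*a^2 - 19*a - 3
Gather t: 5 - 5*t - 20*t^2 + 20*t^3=20*t^3 - 20*t^2 - 5*t + 5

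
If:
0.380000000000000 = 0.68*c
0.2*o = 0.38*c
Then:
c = 0.56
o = 1.06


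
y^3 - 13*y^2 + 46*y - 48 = (y - 8)*(y - 3)*(y - 2)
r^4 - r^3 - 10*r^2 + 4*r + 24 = (r - 3)*(r - 2)*(r + 2)^2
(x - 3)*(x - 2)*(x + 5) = x^3 - 19*x + 30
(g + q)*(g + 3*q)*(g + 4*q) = g^3 + 8*g^2*q + 19*g*q^2 + 12*q^3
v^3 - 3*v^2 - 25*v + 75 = (v - 5)*(v - 3)*(v + 5)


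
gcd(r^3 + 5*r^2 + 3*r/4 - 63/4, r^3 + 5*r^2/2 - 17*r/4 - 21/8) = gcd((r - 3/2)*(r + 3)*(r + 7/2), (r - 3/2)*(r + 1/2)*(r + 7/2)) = r^2 + 2*r - 21/4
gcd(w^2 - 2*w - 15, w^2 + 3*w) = w + 3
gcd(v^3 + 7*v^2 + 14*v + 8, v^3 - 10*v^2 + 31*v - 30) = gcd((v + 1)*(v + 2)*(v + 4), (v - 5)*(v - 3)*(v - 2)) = 1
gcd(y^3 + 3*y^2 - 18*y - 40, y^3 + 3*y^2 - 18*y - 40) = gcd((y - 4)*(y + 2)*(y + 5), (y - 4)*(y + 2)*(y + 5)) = y^3 + 3*y^2 - 18*y - 40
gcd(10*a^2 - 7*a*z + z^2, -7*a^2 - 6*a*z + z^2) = 1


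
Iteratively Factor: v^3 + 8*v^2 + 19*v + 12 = (v + 4)*(v^2 + 4*v + 3) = (v + 3)*(v + 4)*(v + 1)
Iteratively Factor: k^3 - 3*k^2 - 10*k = (k + 2)*(k^2 - 5*k) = k*(k + 2)*(k - 5)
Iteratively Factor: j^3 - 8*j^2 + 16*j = (j - 4)*(j^2 - 4*j) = j*(j - 4)*(j - 4)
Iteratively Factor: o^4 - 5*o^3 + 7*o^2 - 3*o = (o)*(o^3 - 5*o^2 + 7*o - 3) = o*(o - 3)*(o^2 - 2*o + 1) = o*(o - 3)*(o - 1)*(o - 1)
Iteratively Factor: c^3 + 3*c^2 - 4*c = (c)*(c^2 + 3*c - 4) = c*(c - 1)*(c + 4)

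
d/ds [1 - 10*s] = -10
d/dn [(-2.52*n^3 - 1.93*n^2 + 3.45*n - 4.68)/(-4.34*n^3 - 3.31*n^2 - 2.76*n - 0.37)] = (-0.0350000000000037*n^4 + 43.8564*n^3 - 41.3901*n^2 - 29.5534*n - 14.1933)/(18.8356*n^6 + 28.7308*n^5 + 34.9129*n^4 + 21.4828*n^3 + 10.067*n^2 + 2.0424*n + 0.1369)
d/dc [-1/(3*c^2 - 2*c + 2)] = 2*(3*c - 1)/(3*c^2 - 2*c + 2)^2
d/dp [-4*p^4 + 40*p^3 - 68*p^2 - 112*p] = -16*p^3 + 120*p^2 - 136*p - 112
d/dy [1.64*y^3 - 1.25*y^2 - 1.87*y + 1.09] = 4.92*y^2 - 2.5*y - 1.87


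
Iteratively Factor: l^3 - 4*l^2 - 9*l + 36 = (l - 3)*(l^2 - l - 12) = (l - 4)*(l - 3)*(l + 3)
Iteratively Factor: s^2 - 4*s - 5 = (s + 1)*(s - 5)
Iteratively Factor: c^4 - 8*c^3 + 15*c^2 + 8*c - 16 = (c - 1)*(c^3 - 7*c^2 + 8*c + 16) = (c - 1)*(c + 1)*(c^2 - 8*c + 16) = (c - 4)*(c - 1)*(c + 1)*(c - 4)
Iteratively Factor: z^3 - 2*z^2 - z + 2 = (z - 1)*(z^2 - z - 2) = (z - 2)*(z - 1)*(z + 1)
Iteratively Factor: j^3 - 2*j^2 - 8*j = (j - 4)*(j^2 + 2*j) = j*(j - 4)*(j + 2)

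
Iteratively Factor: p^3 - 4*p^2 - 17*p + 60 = (p + 4)*(p^2 - 8*p + 15) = (p - 5)*(p + 4)*(p - 3)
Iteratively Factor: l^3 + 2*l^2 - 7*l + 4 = (l - 1)*(l^2 + 3*l - 4) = (l - 1)^2*(l + 4)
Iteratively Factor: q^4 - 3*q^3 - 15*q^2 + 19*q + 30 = (q - 5)*(q^3 + 2*q^2 - 5*q - 6) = (q - 5)*(q + 1)*(q^2 + q - 6) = (q - 5)*(q + 1)*(q + 3)*(q - 2)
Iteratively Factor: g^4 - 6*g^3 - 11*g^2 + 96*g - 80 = (g - 5)*(g^3 - g^2 - 16*g + 16) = (g - 5)*(g + 4)*(g^2 - 5*g + 4) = (g - 5)*(g - 1)*(g + 4)*(g - 4)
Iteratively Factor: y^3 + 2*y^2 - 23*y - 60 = (y + 4)*(y^2 - 2*y - 15) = (y + 3)*(y + 4)*(y - 5)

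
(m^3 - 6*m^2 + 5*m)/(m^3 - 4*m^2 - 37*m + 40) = m*(m - 5)/(m^2 - 3*m - 40)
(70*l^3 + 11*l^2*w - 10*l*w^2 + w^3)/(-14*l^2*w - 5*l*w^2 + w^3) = (-5*l + w)/w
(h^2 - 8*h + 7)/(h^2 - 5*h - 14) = (h - 1)/(h + 2)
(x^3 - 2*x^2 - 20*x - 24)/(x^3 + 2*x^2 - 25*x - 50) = (x^2 - 4*x - 12)/(x^2 - 25)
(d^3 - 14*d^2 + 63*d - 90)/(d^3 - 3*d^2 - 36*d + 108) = (d - 5)/(d + 6)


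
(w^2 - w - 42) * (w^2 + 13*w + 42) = w^4 + 12*w^3 - 13*w^2 - 588*w - 1764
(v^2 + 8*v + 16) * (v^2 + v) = v^4 + 9*v^3 + 24*v^2 + 16*v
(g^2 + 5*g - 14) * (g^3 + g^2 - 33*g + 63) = g^5 + 6*g^4 - 42*g^3 - 116*g^2 + 777*g - 882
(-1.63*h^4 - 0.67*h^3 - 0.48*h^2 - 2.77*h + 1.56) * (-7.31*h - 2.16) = 11.9153*h^5 + 8.4185*h^4 + 4.956*h^3 + 21.2855*h^2 - 5.4204*h - 3.3696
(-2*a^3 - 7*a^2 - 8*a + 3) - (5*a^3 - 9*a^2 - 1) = -7*a^3 + 2*a^2 - 8*a + 4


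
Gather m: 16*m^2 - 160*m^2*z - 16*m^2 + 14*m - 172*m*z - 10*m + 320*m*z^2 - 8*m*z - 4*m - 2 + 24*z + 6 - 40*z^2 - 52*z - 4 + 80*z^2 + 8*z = -160*m^2*z + m*(320*z^2 - 180*z) + 40*z^2 - 20*z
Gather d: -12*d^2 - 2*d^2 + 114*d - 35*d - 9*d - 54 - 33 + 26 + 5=-14*d^2 + 70*d - 56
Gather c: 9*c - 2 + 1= 9*c - 1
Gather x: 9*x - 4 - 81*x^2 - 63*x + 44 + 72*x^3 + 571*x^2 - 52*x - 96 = 72*x^3 + 490*x^2 - 106*x - 56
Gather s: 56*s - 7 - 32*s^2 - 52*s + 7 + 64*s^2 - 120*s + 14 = 32*s^2 - 116*s + 14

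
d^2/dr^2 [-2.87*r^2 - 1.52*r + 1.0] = -5.74000000000000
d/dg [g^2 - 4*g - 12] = 2*g - 4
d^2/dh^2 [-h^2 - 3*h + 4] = -2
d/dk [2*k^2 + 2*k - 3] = 4*k + 2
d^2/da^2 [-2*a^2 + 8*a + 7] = -4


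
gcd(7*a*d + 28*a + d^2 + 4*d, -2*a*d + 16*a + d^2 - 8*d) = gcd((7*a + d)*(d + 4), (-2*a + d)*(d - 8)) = 1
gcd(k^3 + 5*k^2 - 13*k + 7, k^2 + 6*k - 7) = k^2 + 6*k - 7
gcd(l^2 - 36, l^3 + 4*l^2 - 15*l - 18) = l + 6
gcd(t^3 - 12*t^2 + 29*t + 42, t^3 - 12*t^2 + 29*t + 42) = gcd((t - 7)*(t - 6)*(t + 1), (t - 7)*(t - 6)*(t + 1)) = t^3 - 12*t^2 + 29*t + 42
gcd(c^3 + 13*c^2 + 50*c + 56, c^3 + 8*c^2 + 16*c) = c + 4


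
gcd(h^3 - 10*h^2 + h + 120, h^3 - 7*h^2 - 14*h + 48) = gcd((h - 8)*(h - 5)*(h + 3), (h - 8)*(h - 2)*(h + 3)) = h^2 - 5*h - 24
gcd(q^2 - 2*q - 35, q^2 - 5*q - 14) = q - 7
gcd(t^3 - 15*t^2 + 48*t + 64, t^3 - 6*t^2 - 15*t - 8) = t^2 - 7*t - 8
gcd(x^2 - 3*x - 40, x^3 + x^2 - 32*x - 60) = x + 5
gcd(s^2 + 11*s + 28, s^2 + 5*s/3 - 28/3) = s + 4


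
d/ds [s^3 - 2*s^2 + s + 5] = 3*s^2 - 4*s + 1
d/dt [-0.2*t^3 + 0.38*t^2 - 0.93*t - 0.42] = -0.6*t^2 + 0.76*t - 0.93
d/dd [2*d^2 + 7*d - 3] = 4*d + 7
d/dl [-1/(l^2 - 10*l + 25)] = 2*(l - 5)/(l^2 - 10*l + 25)^2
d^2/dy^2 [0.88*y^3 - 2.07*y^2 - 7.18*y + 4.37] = 5.28*y - 4.14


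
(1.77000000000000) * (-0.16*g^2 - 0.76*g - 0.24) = -0.2832*g^2 - 1.3452*g - 0.4248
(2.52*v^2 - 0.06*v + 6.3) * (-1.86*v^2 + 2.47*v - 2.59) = -4.6872*v^4 + 6.336*v^3 - 18.393*v^2 + 15.7164*v - 16.317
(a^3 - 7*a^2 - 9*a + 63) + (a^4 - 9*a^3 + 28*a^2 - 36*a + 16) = a^4 - 8*a^3 + 21*a^2 - 45*a + 79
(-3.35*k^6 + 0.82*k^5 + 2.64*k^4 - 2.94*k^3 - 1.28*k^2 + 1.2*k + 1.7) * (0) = 0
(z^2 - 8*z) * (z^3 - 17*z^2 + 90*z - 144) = z^5 - 25*z^4 + 226*z^3 - 864*z^2 + 1152*z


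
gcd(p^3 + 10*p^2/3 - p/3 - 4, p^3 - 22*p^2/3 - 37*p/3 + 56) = p + 3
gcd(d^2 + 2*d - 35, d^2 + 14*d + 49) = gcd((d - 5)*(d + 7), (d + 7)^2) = d + 7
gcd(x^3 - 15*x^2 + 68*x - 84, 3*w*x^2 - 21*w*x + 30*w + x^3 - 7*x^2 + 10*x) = x - 2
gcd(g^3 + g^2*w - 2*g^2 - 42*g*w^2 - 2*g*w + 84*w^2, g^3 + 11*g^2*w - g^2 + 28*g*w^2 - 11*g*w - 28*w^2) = g + 7*w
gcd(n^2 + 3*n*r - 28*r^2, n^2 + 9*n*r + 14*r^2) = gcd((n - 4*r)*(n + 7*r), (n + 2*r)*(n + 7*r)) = n + 7*r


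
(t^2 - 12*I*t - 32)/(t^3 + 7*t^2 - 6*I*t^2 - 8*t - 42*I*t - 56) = (t - 8*I)/(t^2 + t*(7 - 2*I) - 14*I)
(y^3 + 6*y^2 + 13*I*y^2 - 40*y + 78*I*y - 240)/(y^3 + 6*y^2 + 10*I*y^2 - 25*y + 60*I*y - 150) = (y + 8*I)/(y + 5*I)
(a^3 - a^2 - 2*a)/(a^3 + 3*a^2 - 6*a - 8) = a/(a + 4)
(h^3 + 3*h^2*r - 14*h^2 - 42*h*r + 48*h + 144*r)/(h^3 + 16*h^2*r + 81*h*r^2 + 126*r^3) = (h^2 - 14*h + 48)/(h^2 + 13*h*r + 42*r^2)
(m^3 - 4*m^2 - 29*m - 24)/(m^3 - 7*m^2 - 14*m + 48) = (m + 1)/(m - 2)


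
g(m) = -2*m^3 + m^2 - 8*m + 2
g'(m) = -6*m^2 + 2*m - 8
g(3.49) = -98.76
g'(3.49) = -74.10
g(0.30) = -0.36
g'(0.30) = -7.94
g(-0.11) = 2.89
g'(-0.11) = -8.29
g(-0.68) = 8.53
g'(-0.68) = -12.13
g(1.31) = -11.26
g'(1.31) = -15.68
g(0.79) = -4.68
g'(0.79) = -10.16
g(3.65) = -111.13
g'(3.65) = -80.64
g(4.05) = -146.86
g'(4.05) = -98.32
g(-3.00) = 89.00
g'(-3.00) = -68.00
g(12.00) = -3406.00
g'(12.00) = -848.00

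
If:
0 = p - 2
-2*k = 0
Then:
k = 0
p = 2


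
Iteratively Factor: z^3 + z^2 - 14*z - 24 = (z - 4)*(z^2 + 5*z + 6) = (z - 4)*(z + 3)*(z + 2)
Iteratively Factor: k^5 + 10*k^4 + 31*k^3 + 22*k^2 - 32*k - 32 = (k + 4)*(k^4 + 6*k^3 + 7*k^2 - 6*k - 8) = (k + 1)*(k + 4)*(k^3 + 5*k^2 + 2*k - 8) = (k - 1)*(k + 1)*(k + 4)*(k^2 + 6*k + 8) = (k - 1)*(k + 1)*(k + 4)^2*(k + 2)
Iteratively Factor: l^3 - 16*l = (l + 4)*(l^2 - 4*l) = l*(l + 4)*(l - 4)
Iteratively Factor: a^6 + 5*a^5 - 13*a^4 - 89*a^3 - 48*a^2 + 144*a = (a + 4)*(a^5 + a^4 - 17*a^3 - 21*a^2 + 36*a) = (a + 3)*(a + 4)*(a^4 - 2*a^3 - 11*a^2 + 12*a) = (a - 1)*(a + 3)*(a + 4)*(a^3 - a^2 - 12*a) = (a - 1)*(a + 3)^2*(a + 4)*(a^2 - 4*a) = a*(a - 1)*(a + 3)^2*(a + 4)*(a - 4)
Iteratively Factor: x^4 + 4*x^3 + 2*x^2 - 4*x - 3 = (x + 1)*(x^3 + 3*x^2 - x - 3) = (x + 1)*(x + 3)*(x^2 - 1) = (x - 1)*(x + 1)*(x + 3)*(x + 1)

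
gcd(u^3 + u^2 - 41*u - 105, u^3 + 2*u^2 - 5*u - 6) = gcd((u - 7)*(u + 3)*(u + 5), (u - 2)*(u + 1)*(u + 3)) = u + 3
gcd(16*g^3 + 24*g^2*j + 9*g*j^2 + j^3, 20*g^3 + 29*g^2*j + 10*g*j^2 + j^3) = 4*g^2 + 5*g*j + j^2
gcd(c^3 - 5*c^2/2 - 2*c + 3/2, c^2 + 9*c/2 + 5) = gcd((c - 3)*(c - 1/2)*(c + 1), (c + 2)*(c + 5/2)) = 1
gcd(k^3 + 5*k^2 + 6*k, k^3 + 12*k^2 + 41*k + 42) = k^2 + 5*k + 6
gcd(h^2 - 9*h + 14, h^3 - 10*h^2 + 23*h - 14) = h^2 - 9*h + 14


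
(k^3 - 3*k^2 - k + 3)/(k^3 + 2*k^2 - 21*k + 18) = (k + 1)/(k + 6)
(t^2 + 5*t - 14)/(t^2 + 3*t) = (t^2 + 5*t - 14)/(t*(t + 3))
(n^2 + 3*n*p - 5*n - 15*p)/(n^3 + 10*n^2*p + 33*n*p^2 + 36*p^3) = (n - 5)/(n^2 + 7*n*p + 12*p^2)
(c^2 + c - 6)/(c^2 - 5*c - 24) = (c - 2)/(c - 8)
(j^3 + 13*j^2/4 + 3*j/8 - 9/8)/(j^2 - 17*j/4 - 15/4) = (2*j^2 + 5*j - 3)/(2*(j - 5))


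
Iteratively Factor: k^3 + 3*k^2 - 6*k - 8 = (k - 2)*(k^2 + 5*k + 4) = (k - 2)*(k + 4)*(k + 1)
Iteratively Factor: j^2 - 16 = (j + 4)*(j - 4)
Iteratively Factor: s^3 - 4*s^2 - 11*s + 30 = (s - 5)*(s^2 + s - 6) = (s - 5)*(s - 2)*(s + 3)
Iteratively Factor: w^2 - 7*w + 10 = (w - 5)*(w - 2)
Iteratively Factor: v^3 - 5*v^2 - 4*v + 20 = (v + 2)*(v^2 - 7*v + 10) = (v - 5)*(v + 2)*(v - 2)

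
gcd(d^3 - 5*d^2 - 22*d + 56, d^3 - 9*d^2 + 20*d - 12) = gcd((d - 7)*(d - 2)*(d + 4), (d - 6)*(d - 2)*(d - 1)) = d - 2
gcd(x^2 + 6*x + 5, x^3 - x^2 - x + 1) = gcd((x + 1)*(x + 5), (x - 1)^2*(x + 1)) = x + 1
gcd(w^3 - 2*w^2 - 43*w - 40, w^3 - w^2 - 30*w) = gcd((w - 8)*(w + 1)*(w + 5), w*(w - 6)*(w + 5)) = w + 5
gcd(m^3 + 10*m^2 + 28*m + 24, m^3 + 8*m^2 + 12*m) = m^2 + 8*m + 12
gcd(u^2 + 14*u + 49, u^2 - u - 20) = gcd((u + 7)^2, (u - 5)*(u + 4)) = 1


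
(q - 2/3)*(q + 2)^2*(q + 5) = q^4 + 25*q^3/3 + 18*q^2 + 4*q - 40/3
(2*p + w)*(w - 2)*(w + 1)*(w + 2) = 2*p*w^3 + 2*p*w^2 - 8*p*w - 8*p + w^4 + w^3 - 4*w^2 - 4*w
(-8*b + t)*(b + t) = -8*b^2 - 7*b*t + t^2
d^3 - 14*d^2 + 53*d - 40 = (d - 8)*(d - 5)*(d - 1)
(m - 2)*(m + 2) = m^2 - 4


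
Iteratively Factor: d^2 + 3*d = (d)*(d + 3)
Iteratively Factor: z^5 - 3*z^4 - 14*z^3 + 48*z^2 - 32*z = (z - 2)*(z^4 - z^3 - 16*z^2 + 16*z) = (z - 2)*(z - 1)*(z^3 - 16*z) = (z - 4)*(z - 2)*(z - 1)*(z^2 + 4*z) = z*(z - 4)*(z - 2)*(z - 1)*(z + 4)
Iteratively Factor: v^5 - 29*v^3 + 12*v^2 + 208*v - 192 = (v + 4)*(v^4 - 4*v^3 - 13*v^2 + 64*v - 48) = (v - 1)*(v + 4)*(v^3 - 3*v^2 - 16*v + 48) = (v - 1)*(v + 4)^2*(v^2 - 7*v + 12) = (v - 4)*(v - 1)*(v + 4)^2*(v - 3)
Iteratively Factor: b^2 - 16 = (b - 4)*(b + 4)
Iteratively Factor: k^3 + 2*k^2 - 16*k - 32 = (k + 2)*(k^2 - 16) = (k - 4)*(k + 2)*(k + 4)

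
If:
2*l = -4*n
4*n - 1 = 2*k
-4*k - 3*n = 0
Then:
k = -3/22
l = -4/11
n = 2/11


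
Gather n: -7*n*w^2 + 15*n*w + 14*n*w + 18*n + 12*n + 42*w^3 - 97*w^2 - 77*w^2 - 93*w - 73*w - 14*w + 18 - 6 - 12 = n*(-7*w^2 + 29*w + 30) + 42*w^3 - 174*w^2 - 180*w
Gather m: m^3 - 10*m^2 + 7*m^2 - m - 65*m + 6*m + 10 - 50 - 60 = m^3 - 3*m^2 - 60*m - 100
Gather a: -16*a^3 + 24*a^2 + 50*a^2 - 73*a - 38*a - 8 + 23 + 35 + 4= -16*a^3 + 74*a^2 - 111*a + 54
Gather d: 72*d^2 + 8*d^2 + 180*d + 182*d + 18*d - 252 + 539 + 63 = 80*d^2 + 380*d + 350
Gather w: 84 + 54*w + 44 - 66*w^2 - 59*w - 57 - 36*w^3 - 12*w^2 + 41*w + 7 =-36*w^3 - 78*w^2 + 36*w + 78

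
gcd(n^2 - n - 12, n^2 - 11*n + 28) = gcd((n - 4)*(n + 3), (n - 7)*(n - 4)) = n - 4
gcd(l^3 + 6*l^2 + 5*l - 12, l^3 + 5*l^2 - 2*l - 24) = l^2 + 7*l + 12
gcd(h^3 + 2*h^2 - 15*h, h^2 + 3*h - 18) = h - 3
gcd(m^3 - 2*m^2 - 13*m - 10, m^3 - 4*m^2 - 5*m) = m^2 - 4*m - 5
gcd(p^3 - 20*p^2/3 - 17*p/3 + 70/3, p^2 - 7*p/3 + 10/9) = p - 5/3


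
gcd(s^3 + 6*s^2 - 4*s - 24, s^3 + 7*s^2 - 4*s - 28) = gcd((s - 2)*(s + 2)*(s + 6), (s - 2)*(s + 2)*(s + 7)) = s^2 - 4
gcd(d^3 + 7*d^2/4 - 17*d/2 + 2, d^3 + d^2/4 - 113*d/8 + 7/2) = d^2 + 15*d/4 - 1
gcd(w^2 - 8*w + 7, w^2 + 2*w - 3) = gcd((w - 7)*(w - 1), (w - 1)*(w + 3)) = w - 1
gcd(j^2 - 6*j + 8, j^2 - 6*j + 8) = j^2 - 6*j + 8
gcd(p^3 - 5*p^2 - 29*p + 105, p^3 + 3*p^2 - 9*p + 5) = p + 5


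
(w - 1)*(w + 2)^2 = w^3 + 3*w^2 - 4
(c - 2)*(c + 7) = c^2 + 5*c - 14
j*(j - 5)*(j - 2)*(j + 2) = j^4 - 5*j^3 - 4*j^2 + 20*j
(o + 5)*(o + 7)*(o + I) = o^3 + 12*o^2 + I*o^2 + 35*o + 12*I*o + 35*I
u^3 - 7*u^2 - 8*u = u*(u - 8)*(u + 1)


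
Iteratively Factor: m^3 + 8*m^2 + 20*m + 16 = (m + 2)*(m^2 + 6*m + 8) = (m + 2)^2*(m + 4)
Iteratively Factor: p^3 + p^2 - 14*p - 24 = (p - 4)*(p^2 + 5*p + 6) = (p - 4)*(p + 2)*(p + 3)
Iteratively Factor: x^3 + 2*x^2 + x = (x + 1)*(x^2 + x) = (x + 1)^2*(x)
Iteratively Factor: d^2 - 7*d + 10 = (d - 5)*(d - 2)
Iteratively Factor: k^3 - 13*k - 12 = (k + 1)*(k^2 - k - 12) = (k - 4)*(k + 1)*(k + 3)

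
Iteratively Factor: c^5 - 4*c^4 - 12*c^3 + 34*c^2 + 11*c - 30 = (c - 2)*(c^4 - 2*c^3 - 16*c^2 + 2*c + 15) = (c - 5)*(c - 2)*(c^3 + 3*c^2 - c - 3) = (c - 5)*(c - 2)*(c + 3)*(c^2 - 1) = (c - 5)*(c - 2)*(c + 1)*(c + 3)*(c - 1)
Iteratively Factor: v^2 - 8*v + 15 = (v - 3)*(v - 5)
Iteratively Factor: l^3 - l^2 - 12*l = (l - 4)*(l^2 + 3*l) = (l - 4)*(l + 3)*(l)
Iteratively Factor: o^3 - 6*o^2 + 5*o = (o - 1)*(o^2 - 5*o) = (o - 5)*(o - 1)*(o)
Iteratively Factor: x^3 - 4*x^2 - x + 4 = (x + 1)*(x^2 - 5*x + 4) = (x - 1)*(x + 1)*(x - 4)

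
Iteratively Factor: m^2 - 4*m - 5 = (m + 1)*(m - 5)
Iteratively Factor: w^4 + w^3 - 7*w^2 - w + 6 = (w - 1)*(w^3 + 2*w^2 - 5*w - 6) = (w - 2)*(w - 1)*(w^2 + 4*w + 3) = (w - 2)*(w - 1)*(w + 1)*(w + 3)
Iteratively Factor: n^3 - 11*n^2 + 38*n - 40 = (n - 2)*(n^2 - 9*n + 20) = (n - 4)*(n - 2)*(n - 5)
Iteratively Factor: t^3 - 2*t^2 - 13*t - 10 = (t - 5)*(t^2 + 3*t + 2) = (t - 5)*(t + 2)*(t + 1)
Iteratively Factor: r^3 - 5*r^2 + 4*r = (r - 4)*(r^2 - r) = r*(r - 4)*(r - 1)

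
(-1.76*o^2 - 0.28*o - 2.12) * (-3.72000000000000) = 6.5472*o^2 + 1.0416*o + 7.8864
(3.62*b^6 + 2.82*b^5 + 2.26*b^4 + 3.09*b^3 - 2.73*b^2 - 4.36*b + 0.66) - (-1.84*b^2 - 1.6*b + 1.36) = 3.62*b^6 + 2.82*b^5 + 2.26*b^4 + 3.09*b^3 - 0.89*b^2 - 2.76*b - 0.7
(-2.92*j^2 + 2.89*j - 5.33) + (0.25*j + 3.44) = -2.92*j^2 + 3.14*j - 1.89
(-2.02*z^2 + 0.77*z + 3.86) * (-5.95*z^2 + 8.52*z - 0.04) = 12.019*z^4 - 21.7919*z^3 - 16.3258*z^2 + 32.8564*z - 0.1544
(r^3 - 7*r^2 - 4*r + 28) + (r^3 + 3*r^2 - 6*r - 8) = 2*r^3 - 4*r^2 - 10*r + 20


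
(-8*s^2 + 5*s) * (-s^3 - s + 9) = 8*s^5 - 5*s^4 + 8*s^3 - 77*s^2 + 45*s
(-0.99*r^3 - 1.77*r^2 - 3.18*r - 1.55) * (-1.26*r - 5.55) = 1.2474*r^4 + 7.7247*r^3 + 13.8303*r^2 + 19.602*r + 8.6025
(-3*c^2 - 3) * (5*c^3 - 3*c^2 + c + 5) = -15*c^5 + 9*c^4 - 18*c^3 - 6*c^2 - 3*c - 15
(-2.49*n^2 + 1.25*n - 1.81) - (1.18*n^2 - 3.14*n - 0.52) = -3.67*n^2 + 4.39*n - 1.29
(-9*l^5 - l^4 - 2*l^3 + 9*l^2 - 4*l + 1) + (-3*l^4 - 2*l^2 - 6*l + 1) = -9*l^5 - 4*l^4 - 2*l^3 + 7*l^2 - 10*l + 2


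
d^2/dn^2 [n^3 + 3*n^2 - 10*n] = 6*n + 6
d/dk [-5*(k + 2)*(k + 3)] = -10*k - 25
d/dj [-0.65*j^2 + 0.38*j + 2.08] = 0.38 - 1.3*j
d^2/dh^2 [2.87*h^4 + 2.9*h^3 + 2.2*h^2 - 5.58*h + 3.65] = 34.44*h^2 + 17.4*h + 4.4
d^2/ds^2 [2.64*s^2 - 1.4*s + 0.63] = 5.28000000000000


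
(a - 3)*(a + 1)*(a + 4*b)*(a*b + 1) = a^4*b + 4*a^3*b^2 - 2*a^3*b + a^3 - 8*a^2*b^2 + a^2*b - 2*a^2 - 12*a*b^2 - 8*a*b - 3*a - 12*b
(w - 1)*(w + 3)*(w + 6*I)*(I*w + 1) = I*w^4 - 5*w^3 + 2*I*w^3 - 10*w^2 + 3*I*w^2 + 15*w + 12*I*w - 18*I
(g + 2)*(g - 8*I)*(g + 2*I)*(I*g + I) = I*g^4 + 6*g^3 + 3*I*g^3 + 18*g^2 + 18*I*g^2 + 12*g + 48*I*g + 32*I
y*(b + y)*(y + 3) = b*y^2 + 3*b*y + y^3 + 3*y^2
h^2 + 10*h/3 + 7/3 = (h + 1)*(h + 7/3)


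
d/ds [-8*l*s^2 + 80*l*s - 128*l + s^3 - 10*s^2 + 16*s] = -16*l*s + 80*l + 3*s^2 - 20*s + 16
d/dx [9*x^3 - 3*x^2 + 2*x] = 27*x^2 - 6*x + 2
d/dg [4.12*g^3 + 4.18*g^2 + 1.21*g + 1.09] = 12.36*g^2 + 8.36*g + 1.21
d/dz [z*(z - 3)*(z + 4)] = 3*z^2 + 2*z - 12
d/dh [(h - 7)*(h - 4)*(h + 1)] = 3*h^2 - 20*h + 17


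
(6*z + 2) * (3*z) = 18*z^2 + 6*z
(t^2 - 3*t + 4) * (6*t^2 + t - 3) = 6*t^4 - 17*t^3 + 18*t^2 + 13*t - 12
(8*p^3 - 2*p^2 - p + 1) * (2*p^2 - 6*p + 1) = 16*p^5 - 52*p^4 + 18*p^3 + 6*p^2 - 7*p + 1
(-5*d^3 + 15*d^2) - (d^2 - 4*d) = -5*d^3 + 14*d^2 + 4*d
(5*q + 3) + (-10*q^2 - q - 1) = -10*q^2 + 4*q + 2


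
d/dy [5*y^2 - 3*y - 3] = 10*y - 3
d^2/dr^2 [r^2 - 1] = 2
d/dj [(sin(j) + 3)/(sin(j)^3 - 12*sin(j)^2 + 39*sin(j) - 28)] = (-2*sin(j)^3 + 3*sin(j)^2 + 72*sin(j) - 145)*cos(j)/(sin(j)^3 - 12*sin(j)^2 + 39*sin(j) - 28)^2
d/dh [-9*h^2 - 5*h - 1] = -18*h - 5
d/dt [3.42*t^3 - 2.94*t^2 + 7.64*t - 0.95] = 10.26*t^2 - 5.88*t + 7.64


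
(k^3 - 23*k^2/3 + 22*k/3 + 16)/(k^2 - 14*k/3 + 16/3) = (k^2 - 5*k - 6)/(k - 2)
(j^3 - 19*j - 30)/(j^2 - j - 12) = (j^2 - 3*j - 10)/(j - 4)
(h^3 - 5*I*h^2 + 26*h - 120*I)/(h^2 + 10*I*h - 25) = (h^2 - 10*I*h - 24)/(h + 5*I)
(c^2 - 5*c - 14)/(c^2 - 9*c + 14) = (c + 2)/(c - 2)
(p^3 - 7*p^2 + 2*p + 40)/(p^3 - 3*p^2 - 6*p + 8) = (p - 5)/(p - 1)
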